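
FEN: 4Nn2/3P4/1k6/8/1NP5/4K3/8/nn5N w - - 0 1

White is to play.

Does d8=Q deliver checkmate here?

no

After d8=Q: black king on b6; in check: yes, from the white queen on d8.
Black has 3 legal replies: Kb7, Ka7, Kc5.
In check but a legal move exists → not checkmate.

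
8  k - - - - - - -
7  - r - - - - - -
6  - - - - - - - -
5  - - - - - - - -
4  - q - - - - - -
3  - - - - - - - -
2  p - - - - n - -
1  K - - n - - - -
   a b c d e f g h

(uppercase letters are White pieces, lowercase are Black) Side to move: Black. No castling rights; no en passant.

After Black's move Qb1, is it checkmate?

yes

After Qb1: white king on a1; in check: yes, from the black queen on b1.
King squares — b1: attacked by Pa2; a2: attacked by Qb1; b2: attacked by Qb1.
White has no legal moves → checkmate.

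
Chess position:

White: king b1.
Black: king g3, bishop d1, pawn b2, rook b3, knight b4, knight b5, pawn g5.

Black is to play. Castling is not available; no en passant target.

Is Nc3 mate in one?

yes

After Nc3: white king on b1; in check: yes, from the black knight on c3.
King squares — a1: attacked by Pb2; c1: attacked by Pb2; a2: attacked by Nc3; b2: attacked by Rb3; c2: attacked by Bd1.
White has no legal moves → checkmate.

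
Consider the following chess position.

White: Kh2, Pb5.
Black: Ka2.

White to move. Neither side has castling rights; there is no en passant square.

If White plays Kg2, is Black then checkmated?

no

After Kg2: black king on a2; in check: no.
Black is not in check, so this cannot be checkmate.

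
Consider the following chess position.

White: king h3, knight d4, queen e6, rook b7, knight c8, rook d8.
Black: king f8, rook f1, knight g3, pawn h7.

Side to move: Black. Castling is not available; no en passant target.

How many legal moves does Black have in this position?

0

Black to move; king on f8.
In check: yes, from the white rook on d8.
Legal moves: none.
Count: 0.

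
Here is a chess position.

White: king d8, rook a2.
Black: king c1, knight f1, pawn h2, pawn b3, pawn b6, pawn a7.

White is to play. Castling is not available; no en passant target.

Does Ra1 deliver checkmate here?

no

After Ra1: black king on c1; in check: yes, from the white rook on a1.
Black has 3 legal replies: Kd2, Kc2, Kb2.
In check but a legal move exists → not checkmate.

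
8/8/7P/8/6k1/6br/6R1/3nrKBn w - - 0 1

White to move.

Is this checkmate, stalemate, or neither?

White to move; white king on f1.
In check: yes, from the black rook on e1.
King squares — e1: attacked by Bg3; g1: own bishop; e2: attacked by Re1; f2: attacked by Nd1; g2: own rook.
Legal moves for White: none.
In check with no legal moves → checkmate.

checkmate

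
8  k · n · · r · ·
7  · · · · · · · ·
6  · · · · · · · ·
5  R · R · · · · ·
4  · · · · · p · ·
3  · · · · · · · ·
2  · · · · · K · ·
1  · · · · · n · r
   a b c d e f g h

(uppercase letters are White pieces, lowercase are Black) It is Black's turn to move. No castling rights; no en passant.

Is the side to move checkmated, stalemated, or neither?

neither

Black to move; black king on a8.
In check: yes, from the white rook on a5.
King squares — a7: attacked by Ra5; b7: available; b8: available.
Legal moves for Black: Kb8, Kb7, Na7.
Black is in check but has 3 legal moves → neither.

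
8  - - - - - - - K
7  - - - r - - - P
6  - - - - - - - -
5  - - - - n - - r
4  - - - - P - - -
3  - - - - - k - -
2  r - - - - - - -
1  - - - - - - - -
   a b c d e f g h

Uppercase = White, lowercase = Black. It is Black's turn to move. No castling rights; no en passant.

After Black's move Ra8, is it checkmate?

After Ra8: white king on h8; in check: yes, from the black rook on a8.
King squares — g7: attacked by Rd7; h7: own pawn; g8: attacked by Ra8.
White has no legal moves → checkmate.

yes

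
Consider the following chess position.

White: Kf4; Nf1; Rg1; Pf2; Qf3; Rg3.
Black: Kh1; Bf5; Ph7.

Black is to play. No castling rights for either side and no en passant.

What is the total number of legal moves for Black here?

0

Black to move; king on h1.
In check: yes, from the white rook on g1 and the white queen on f3.
Legal moves: none.
Count: 0.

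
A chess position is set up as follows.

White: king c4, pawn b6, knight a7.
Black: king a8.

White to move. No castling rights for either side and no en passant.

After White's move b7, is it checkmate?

no

After b7: black king on a8; in check: yes, from the white pawn on b7.
Black has 3 legal replies: Kb8, Kxb7, Kxa7.
In check but a legal move exists → not checkmate.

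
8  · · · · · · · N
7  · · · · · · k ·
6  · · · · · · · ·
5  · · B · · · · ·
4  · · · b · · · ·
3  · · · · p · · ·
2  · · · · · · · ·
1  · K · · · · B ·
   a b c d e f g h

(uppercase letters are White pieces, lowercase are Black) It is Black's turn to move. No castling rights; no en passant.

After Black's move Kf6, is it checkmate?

After Kf6: white king on b1; in check: no.
White is not in check, so this cannot be checkmate.

no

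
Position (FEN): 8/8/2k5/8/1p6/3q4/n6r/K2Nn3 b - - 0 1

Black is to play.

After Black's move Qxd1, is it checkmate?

After Qxd1: white king on a1; in check: yes, from the black queen on d1.
King squares — b1: attacked by Qd1; a2: attacked by Rh2; b2: attacked by Rh2.
White has no legal moves → checkmate.

yes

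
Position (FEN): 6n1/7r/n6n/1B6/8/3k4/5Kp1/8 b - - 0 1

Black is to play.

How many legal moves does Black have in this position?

5

Black to move; king on d3.
In check: yes, from the white bishop on b5.
Legal moves: Ke4, Kd4, Kc3, Kd2, Kc2.
Count: 5.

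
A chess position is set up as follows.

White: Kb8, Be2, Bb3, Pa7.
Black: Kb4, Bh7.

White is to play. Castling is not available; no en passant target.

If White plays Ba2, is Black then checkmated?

no

After Ba2: black king on b4; in check: no.
Black is not in check, so this cannot be checkmate.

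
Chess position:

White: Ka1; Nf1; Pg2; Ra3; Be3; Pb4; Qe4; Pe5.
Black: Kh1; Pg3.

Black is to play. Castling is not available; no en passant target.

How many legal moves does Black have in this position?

0

Black to move; king on h1.
In check: no.
Legal moves: none.
Count: 0.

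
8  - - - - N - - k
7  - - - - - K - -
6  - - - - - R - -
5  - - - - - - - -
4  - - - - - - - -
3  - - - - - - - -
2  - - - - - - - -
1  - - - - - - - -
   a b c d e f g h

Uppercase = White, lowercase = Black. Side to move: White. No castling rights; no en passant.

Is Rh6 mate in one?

yes

After Rh6: black king on h8; in check: yes, from the white rook on h6.
King squares — g7: attacked by Kf7; h7: attacked by Rh6; g8: attacked by Kf7.
Black has no legal moves → checkmate.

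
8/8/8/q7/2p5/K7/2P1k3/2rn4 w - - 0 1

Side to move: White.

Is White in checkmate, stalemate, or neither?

White to move; white king on a3.
In check: yes, from the black queen on a5.
King squares — a2: attacked by Qa5; b2: attacked by Nd1; b3: attacked by Pc4; a4: attacked by Qa5; b4: attacked by Qa5.
Legal moves for White: none.
In check with no legal moves → checkmate.

checkmate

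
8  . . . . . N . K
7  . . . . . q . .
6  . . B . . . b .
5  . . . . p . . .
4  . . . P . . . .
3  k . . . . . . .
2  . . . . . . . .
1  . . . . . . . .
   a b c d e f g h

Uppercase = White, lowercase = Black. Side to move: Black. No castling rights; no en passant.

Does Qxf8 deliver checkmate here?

After Qxf8: white king on h8; in check: yes, from the black queen on f8.
King squares — g7: attacked by Qf8; h7: attacked by Bg6; g8: attacked by Qf8.
White has no legal moves → checkmate.

yes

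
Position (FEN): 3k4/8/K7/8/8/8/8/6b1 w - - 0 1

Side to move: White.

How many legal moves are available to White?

White to move; king on a6.
In check: no.
Legal moves: Kb7, Kb5, Ka5.
Count: 3.

3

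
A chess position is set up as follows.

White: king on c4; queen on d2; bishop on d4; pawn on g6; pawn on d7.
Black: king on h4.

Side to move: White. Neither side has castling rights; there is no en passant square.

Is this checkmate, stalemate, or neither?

neither

White to move; white king on c4.
In check: no.
Legal moves for White include: Bh8, Bg7, Ba7, Bf6+, Bb6, Be5, Bc5, Be3, Bc3, Bf2+, Bb2, Bg1, Ba1, Kd5, Kc5, Kb5, Kb4, Kd3, ... (list truncated; more exist).
White has legal moves and is not in check → neither.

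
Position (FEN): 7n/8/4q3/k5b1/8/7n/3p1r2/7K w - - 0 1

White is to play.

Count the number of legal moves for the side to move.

0

White to move; king on h1.
In check: no.
Legal moves: none.
Count: 0.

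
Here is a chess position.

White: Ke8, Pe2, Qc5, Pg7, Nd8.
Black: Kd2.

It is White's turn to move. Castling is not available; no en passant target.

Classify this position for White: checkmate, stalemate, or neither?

White to move; white king on e8.
In check: no.
Legal moves for White include: Kf8, Kf7, Ke7, Kd7, Nf7, Nb7, Ne6, Nc6, Qf8, Qc8, Qe7, Qc7, Qa7, Qd6+, Qc6, Qb6, Qh5, Qg5+, ... (list truncated; more exist).
White has legal moves and is not in check → neither.

neither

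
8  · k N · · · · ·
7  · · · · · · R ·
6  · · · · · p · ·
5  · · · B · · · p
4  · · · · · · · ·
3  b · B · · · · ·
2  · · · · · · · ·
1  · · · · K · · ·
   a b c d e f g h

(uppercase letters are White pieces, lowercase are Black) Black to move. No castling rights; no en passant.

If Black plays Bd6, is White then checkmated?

After Bd6: white king on e1; in check: no.
White is not in check, so this cannot be checkmate.

no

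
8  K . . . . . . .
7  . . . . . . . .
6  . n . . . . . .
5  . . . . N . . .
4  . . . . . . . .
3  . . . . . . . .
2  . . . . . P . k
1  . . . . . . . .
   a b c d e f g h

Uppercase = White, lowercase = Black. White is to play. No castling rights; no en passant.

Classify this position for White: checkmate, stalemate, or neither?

White to move; white king on a8.
In check: yes, from the black knight on b6.
King squares — a7: available; b7: available; b8: available.
Legal moves for White: Kb8, Kb7, Ka7.
White is in check but has 3 legal moves → neither.

neither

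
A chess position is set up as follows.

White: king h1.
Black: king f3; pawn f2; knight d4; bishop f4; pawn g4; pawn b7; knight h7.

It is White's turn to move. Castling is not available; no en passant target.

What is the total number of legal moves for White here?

White to move; king on h1.
In check: no.
Legal moves: none.
Count: 0.

0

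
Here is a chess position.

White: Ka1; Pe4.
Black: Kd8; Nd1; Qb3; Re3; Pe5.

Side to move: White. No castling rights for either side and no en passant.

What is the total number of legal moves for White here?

White to move; king on a1.
In check: no.
Legal moves: none.
Count: 0.

0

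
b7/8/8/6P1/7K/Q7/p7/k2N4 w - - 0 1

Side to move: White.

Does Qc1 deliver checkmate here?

yes

After Qc1: black king on a1; in check: yes, from the white queen on c1.
King squares — b1: attacked by Qc1; a2: own pawn; b2: attacked by Qc1.
Black has no legal moves → checkmate.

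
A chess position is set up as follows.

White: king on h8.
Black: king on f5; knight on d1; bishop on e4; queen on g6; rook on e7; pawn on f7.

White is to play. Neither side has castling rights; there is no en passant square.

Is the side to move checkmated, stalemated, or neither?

White to move; white king on h8.
In check: no.
King squares — g7: attacked by Qg6; h7: attacked by Qg6; g8: attacked by Qg6.
Legal moves for White: none.
Not in check and no legal moves → stalemate.

stalemate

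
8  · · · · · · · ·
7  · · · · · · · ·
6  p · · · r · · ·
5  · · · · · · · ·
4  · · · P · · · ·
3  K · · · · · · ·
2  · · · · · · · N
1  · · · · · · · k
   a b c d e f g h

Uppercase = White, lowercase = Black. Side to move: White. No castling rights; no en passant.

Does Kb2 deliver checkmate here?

After Kb2: black king on h1; in check: no.
Black is not in check, so this cannot be checkmate.

no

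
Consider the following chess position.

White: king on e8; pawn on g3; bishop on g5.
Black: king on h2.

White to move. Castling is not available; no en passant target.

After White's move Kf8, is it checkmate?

After Kf8: black king on h2; in check: no.
Black is not in check, so this cannot be checkmate.

no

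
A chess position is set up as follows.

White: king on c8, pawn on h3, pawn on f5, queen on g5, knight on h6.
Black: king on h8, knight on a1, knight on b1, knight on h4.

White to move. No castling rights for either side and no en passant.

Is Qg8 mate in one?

yes

After Qg8: black king on h8; in check: yes, from the white queen on g8.
King squares — g7: attacked by Qg8; h7: attacked by Qg8; g8: attacked by Nh6.
Black has no legal moves → checkmate.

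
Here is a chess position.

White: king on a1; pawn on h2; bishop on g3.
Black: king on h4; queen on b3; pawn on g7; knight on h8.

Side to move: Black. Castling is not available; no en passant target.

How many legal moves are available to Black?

5

Black to move; king on h4.
In check: yes, from the white bishop on g3.
Legal moves: Kh5, Kg5, Kg4, Kh3, Qxg3.
Count: 5.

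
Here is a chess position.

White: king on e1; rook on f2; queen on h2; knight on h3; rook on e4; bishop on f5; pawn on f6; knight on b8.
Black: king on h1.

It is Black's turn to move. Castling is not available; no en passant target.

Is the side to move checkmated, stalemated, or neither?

checkmate

Black to move; black king on h1.
In check: yes, from the white queen on h2.
King squares — g1: attacked by Qh2; g2: attacked by Rf2; h2: attacked by Rf2.
Legal moves for Black: none.
In check with no legal moves → checkmate.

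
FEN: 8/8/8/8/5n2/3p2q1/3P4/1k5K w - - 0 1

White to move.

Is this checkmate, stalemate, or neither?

White to move; white king on h1.
In check: no.
King squares — g1: attacked by Qg3; g2: attacked by Qg3; h2: attacked by Qg3.
Legal moves for White: none.
Not in check and no legal moves → stalemate.

stalemate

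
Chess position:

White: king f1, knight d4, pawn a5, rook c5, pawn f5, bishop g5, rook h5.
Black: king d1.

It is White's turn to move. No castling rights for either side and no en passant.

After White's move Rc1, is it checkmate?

yes

After Rc1: black king on d1; in check: yes, from the white rook on c1.
King squares — c1: attacked by Bg5; e1: attacked by Rc1; c2: attacked by Rc1; d2: attacked by Bg5; e2: attacked by Kf1.
Black has no legal moves → checkmate.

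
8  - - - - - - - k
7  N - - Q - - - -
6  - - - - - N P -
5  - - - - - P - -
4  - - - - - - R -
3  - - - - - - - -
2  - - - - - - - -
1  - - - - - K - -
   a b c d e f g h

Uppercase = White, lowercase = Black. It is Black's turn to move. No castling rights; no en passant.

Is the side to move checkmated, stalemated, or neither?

stalemate

Black to move; black king on h8.
In check: no.
King squares — g7: attacked by Qd7; h7: attacked by Nf6; g8: attacked by Nf6.
Legal moves for Black: none.
Not in check and no legal moves → stalemate.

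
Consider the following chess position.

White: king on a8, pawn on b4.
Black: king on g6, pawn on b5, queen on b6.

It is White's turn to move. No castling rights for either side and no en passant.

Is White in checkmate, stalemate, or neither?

White to move; white king on a8.
In check: no.
King squares — a7: attacked by Qb6; b7: attacked by Qb6; b8: attacked by Qb6.
Legal moves for White: none.
Not in check and no legal moves → stalemate.

stalemate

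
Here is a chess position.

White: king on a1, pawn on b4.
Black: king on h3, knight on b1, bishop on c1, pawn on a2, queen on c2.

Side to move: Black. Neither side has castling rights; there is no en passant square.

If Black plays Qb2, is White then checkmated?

yes

After Qb2: white king on a1; in check: yes, from the black queen on b2.
King squares — b1: attacked by Pa2; a2: attacked by Qb2; b2: attacked by Bc1.
White has no legal moves → checkmate.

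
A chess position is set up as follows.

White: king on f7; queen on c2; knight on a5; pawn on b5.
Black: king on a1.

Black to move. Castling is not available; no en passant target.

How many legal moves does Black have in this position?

0

Black to move; king on a1.
In check: no.
Legal moves: none.
Count: 0.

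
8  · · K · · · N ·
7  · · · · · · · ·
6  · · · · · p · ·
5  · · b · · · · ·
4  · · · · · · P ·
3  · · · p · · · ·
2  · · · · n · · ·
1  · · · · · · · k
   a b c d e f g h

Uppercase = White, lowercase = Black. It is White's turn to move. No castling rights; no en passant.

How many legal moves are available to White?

9

White to move; king on c8.
In check: no.
Legal moves: Ne7, Nh6, Nxf6, Kd8, Kb8, Kd7, Kc7, Kb7, g5.
Count: 9.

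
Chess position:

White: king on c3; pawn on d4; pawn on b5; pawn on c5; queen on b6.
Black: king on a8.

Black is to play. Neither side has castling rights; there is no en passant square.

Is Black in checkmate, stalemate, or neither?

stalemate

Black to move; black king on a8.
In check: no.
King squares — a7: attacked by Qb6; b7: attacked by Qb6; b8: attacked by Qb6.
Legal moves for Black: none.
Not in check and no legal moves → stalemate.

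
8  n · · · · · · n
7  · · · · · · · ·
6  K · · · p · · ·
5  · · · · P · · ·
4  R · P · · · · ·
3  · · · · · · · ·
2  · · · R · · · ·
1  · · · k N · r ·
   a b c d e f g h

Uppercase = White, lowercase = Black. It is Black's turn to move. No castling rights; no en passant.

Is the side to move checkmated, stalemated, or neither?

neither

Black to move; black king on d1.
In check: yes, from the white rook on d2.
Legal moves for Black: Kxd2, Kxe1, Kc1.
Black is in check but has 3 legal moves → neither.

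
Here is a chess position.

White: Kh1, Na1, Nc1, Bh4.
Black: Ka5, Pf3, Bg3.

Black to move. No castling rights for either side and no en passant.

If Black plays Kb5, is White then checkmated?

After Kb5: white king on h1; in check: no.
White is not in check, so this cannot be checkmate.

no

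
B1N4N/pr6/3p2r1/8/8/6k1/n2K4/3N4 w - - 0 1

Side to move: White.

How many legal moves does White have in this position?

White to move; king on d2.
In check: no.
Legal moves: Nf7, Nxg6, Ne7, Nxa7, Nxd6, Nb6, Bxb7, Ke3, Kd3, Ke2, Kc2, Ke1, Ne3, Nc3, Nf2, Nb2.
Count: 16.

16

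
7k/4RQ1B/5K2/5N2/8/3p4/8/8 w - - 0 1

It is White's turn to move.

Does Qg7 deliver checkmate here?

After Qg7: black king on h8; in check: yes, from the white queen on g7.
King squares — g7: attacked by Nf5; h7: attacked by Qg7; g8: attacked by Qg7.
Black has no legal moves → checkmate.

yes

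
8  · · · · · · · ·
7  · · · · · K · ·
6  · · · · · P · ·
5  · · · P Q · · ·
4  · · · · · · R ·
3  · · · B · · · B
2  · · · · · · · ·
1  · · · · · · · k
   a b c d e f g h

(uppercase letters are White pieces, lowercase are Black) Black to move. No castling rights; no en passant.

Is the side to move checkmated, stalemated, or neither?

Black to move; black king on h1.
In check: no.
King squares — g1: attacked by Rg4; g2: attacked by Bh3; h2: attacked by Qe5.
Legal moves for Black: none.
Not in check and no legal moves → stalemate.

stalemate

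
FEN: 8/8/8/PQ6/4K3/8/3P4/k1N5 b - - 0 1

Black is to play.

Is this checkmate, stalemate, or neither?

Black to move; black king on a1.
In check: no.
King squares — b1: attacked by Qb5; a2: attacked by Nc1; b2: attacked by Qb5.
Legal moves for Black: none.
Not in check and no legal moves → stalemate.

stalemate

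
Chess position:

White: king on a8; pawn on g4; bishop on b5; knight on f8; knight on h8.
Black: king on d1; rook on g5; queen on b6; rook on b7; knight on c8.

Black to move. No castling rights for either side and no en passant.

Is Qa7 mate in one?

After Qa7: white king on a8; in check: yes, from the black queen on a7.
King squares — a7: attacked by Rb7; b7: attacked by Qa7; b8: attacked by Qa7.
White has no legal moves → checkmate.

yes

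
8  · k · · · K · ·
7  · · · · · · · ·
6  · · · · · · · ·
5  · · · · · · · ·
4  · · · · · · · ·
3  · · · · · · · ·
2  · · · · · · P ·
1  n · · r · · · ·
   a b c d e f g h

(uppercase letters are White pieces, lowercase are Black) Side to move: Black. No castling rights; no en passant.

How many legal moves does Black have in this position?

Black to move; king on b8.
In check: no.
Legal moves: Kc8, Ka8, Kc7, Kb7, Ka7, Rd8+, Rd7, Rd6, Rd5, Rd4, Rd3, Rd2, Rh1, Rg1, Rf1+, Re1, Rc1, Rb1, Nb3, Nc2.
Count: 20.

20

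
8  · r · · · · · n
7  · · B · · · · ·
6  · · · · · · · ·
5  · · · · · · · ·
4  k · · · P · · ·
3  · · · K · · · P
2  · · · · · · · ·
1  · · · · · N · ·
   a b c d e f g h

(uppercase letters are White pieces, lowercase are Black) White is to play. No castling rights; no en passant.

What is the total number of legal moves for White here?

22

White to move; king on d3.
In check: no.
Legal moves: Bd8, Bxb8, Bd6, Bb6, Be5, Ba5, Bf4, Bg3, Bh2, Kd4, Kc4, Ke3, Kc3, Ke2, Kd2, Kc2, Ng3, Ne3, Nh2, Nd2, e5, h4.
Count: 22.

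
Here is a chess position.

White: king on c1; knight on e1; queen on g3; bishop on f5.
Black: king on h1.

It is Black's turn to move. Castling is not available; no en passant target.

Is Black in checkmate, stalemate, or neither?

stalemate

Black to move; black king on h1.
In check: no.
King squares — g1: attacked by Qg3; g2: attacked by Ne1; h2: attacked by Qg3.
Legal moves for Black: none.
Not in check and no legal moves → stalemate.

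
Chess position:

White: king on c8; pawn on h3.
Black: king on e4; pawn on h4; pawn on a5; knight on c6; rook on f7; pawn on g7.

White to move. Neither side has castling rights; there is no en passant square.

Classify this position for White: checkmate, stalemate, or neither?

White to move; white king on c8.
In check: no.
King squares — b7: attacked by Rf7; c7: attacked by Rf7; d7: attacked by Rf7; b8: attacked by Nc6; d8: attacked by Nc6.
Legal moves for White: none.
Not in check and no legal moves → stalemate.

stalemate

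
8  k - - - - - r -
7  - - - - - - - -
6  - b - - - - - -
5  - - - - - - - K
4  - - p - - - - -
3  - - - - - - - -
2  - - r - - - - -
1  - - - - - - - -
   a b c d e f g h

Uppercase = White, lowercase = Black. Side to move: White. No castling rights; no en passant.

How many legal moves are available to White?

White to move; king on h5.
In check: no.
Legal moves: Kh6, Kh4.
Count: 2.

2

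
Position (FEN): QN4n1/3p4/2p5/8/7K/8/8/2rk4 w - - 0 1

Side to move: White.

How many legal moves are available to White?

17

White to move; king on h4.
In check: no.
Legal moves: Nxd7, Nxc6, Na6, Qb7, Qa7, Qxc6, Qa6, Qa5, Qa4+, Qa3, Qa2, Qa1, Kh5, Kg5, Kg4, Kh3, Kg3.
Count: 17.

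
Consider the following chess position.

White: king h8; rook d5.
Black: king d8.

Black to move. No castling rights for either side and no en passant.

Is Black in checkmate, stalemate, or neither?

Black to move; black king on d8.
In check: yes, from the white rook on d5.
King squares — c7: available; d7: attacked by Rd5; e7: available; c8: available; e8: available.
Legal moves for Black: Ke8, Kc8, Ke7, Kc7.
Black is in check but has 4 legal moves → neither.

neither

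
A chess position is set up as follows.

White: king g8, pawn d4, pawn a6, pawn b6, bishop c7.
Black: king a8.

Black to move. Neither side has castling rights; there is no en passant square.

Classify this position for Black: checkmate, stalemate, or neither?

Black to move; black king on a8.
In check: no.
King squares — a7: attacked by Pb6; b7: attacked by Pa6; b8: attacked by Bc7.
Legal moves for Black: none.
Not in check and no legal moves → stalemate.

stalemate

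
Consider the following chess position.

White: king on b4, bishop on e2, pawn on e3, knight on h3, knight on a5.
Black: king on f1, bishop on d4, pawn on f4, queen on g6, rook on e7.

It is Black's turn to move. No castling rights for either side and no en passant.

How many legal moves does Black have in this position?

3

Black to move; king on f1.
In check: yes, from the white bishop on e2.
Legal moves: Kg2, Kxe2, Ke1.
Count: 3.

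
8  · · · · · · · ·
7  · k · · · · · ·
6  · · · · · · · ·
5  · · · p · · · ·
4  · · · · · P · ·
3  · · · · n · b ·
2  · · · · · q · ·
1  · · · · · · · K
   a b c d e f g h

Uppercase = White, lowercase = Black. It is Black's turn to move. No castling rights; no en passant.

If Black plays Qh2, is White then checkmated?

After Qh2: white king on h1; in check: yes, from the black queen on h2.
King squares — g1: attacked by Qh2; g2: attacked by Qh2; h2: attacked by Bg3.
White has no legal moves → checkmate.

yes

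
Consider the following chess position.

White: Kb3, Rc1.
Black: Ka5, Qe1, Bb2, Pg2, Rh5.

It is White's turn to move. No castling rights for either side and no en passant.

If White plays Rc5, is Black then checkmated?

no

After Rc5: black king on a5; in check: yes, from the white rook on c5.
Black has 3 legal replies: Kb6, Ka6, Rxc5.
In check but a legal move exists → not checkmate.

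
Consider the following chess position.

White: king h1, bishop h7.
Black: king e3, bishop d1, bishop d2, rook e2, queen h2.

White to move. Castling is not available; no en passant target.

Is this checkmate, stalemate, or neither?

White to move; white king on h1.
In check: yes, from the black queen on h2.
King squares — g1: attacked by Qh2; g2: attacked by Re2; h2: attacked by Re2.
Legal moves for White: none.
In check with no legal moves → checkmate.

checkmate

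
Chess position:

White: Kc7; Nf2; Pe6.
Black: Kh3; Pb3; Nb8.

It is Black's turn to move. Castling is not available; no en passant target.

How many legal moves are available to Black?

Black to move; king on h3.
In check: yes, from the white knight on f2.
Legal moves: Kh4, Kg3, Kh2, Kg2.
Count: 4.

4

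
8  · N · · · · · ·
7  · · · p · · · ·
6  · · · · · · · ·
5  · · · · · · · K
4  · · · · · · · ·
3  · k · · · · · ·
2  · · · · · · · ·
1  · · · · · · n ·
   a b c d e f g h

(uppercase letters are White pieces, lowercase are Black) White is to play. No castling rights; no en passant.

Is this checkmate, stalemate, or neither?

White to move; white king on h5.
In check: no.
Legal moves for White: Nxd7, Nc6, Na6, Kh6, Kg6, Kg5, Kh4, Kg4.
White has 8 legal moves and is not in check → neither.

neither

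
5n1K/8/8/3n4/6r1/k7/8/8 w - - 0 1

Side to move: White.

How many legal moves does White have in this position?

0

White to move; king on h8.
In check: no.
Legal moves: none.
Count: 0.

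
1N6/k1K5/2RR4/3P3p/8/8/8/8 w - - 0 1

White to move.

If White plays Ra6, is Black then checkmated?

yes

After Ra6: black king on a7; in check: yes, from the white rook on a6.
King squares — a6: attacked by Rd6; b6: attacked by Ra6; b7: attacked by Kc7; a8: attacked by Ra6; b8: attacked by Kc7.
Black has no legal moves → checkmate.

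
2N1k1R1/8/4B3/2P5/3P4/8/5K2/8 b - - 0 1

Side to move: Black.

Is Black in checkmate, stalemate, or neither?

checkmate

Black to move; black king on e8.
In check: yes, from the white rook on g8.
King squares — d7: attacked by Be6; e7: attacked by Nc8; f7: attacked by Be6; d8: attacked by Rg8; f8: attacked by Rg8.
Legal moves for Black: none.
In check with no legal moves → checkmate.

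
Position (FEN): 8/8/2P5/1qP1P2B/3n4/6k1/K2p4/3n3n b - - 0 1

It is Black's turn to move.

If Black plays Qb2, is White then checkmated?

After Qb2: white king on a2; in check: yes, from the black queen on b2.
King squares — a1: attacked by Qb2; b1: attacked by Qb2; b2: attacked by Nd1; a3: attacked by Qb2; b3: attacked by Qb2.
White has no legal moves → checkmate.

yes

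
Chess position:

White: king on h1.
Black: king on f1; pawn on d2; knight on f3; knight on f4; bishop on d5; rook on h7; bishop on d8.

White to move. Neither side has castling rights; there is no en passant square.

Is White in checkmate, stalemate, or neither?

checkmate

White to move; white king on h1.
In check: yes, from the black rook on h7.
King squares — g1: attacked by Kf1; g2: attacked by Kf1; h2: attacked by Nf3.
Legal moves for White: none.
In check with no legal moves → checkmate.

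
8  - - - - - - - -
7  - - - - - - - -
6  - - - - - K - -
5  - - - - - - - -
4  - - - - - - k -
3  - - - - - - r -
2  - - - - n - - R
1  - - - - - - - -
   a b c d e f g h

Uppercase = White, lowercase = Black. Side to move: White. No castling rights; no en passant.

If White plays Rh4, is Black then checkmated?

After Rh4: black king on g4; in check: yes, from the white rook on h4.
Black has 2 legal replies: Kxh4, Kf3.
In check but a legal move exists → not checkmate.

no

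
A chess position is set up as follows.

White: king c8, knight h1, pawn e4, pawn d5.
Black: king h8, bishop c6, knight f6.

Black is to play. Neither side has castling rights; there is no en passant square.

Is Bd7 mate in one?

After Bd7: white king on c8; in check: yes, from the black bishop on d7.
White has 4 legal replies: Kd8, Kb8, Kc7, Kb7.
In check but a legal move exists → not checkmate.

no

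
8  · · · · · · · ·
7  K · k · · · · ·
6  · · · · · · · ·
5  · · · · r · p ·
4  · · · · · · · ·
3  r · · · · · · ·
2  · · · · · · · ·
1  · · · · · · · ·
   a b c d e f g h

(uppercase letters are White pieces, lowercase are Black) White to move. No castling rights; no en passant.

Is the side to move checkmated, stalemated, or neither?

checkmate

White to move; white king on a7.
In check: yes, from the black rook on a3.
King squares — a6: attacked by Ra3; b6: attacked by Kc7; b7: attacked by Kc7; a8: attacked by Ra3; b8: attacked by Kc7.
Legal moves for White: none.
In check with no legal moves → checkmate.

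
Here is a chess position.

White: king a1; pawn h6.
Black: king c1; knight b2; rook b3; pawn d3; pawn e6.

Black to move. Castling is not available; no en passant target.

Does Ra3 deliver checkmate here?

yes

After Ra3: white king on a1; in check: yes, from the black rook on a3.
King squares — b1: attacked by Kc1; a2: attacked by Ra3; b2: attacked by Kc1.
White has no legal moves → checkmate.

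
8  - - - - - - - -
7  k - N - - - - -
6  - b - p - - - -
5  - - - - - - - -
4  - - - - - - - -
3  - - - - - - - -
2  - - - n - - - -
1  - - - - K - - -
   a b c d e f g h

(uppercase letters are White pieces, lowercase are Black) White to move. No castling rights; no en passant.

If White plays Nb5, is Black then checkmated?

no

After Nb5: black king on a7; in check: yes, from the white knight on b5.
Black has 4 legal replies: Kb8, Ka8, Kb7, Ka6.
In check but a legal move exists → not checkmate.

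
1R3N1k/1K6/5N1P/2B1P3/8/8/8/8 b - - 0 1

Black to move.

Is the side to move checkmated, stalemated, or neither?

Black to move; black king on h8.
In check: no.
King squares — g7: attacked by Ph6; h7: attacked by Nf6; g8: attacked by Nf6.
Legal moves for Black: none.
Not in check and no legal moves → stalemate.

stalemate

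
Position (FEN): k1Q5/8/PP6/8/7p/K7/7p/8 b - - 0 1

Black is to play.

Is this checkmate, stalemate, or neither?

Black to move; black king on a8.
In check: yes, from the white queen on c8.
King squares — a7: attacked by Pb6; b7: attacked by Pa6; b8: attacked by Qc8.
Legal moves for Black: none.
In check with no legal moves → checkmate.

checkmate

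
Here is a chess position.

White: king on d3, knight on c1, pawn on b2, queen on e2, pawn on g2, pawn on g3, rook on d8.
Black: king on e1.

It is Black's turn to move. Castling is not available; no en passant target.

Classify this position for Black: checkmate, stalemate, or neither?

checkmate

Black to move; black king on e1.
In check: yes, from the white queen on e2.
King squares — d1: attacked by Qe2; f1: attacked by Qe2; d2: attacked by Qe2; e2: attacked by Nc1; f2: attacked by Qe2.
Legal moves for Black: none.
In check with no legal moves → checkmate.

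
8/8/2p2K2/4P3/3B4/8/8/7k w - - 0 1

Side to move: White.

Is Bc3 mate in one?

After Bc3: black king on h1; in check: no.
Black is not in check, so this cannot be checkmate.

no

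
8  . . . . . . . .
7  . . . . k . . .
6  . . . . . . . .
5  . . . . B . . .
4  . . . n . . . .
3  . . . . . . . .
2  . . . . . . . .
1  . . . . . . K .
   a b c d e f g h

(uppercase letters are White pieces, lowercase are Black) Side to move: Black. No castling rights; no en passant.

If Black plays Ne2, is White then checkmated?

no

After Ne2: white king on g1; in check: yes, from the black knight on e2.
White has 5 legal replies: Kh2, Kg2, Kf2, Kh1, Kf1.
In check but a legal move exists → not checkmate.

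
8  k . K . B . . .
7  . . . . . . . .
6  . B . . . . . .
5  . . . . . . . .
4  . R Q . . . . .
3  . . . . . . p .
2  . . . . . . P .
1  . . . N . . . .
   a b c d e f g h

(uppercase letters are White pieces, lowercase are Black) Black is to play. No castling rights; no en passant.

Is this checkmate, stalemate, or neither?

stalemate

Black to move; black king on a8.
In check: no.
King squares — a7: attacked by Bb6; b7: attacked by Kc8; b8: attacked by Kc8.
Legal moves for Black: none.
Not in check and no legal moves → stalemate.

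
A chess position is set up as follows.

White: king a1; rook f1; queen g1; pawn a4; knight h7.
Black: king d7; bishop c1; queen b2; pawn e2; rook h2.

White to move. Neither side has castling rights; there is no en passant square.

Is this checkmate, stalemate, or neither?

checkmate

White to move; white king on a1.
In check: yes, from the black queen on b2.
King squares — b1: attacked by Qb2; a2: attacked by Qb2; b2: attacked by Bc1.
Legal moves for White: none.
In check with no legal moves → checkmate.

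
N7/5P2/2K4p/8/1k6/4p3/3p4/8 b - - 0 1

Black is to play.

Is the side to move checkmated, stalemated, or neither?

Black to move; black king on b4.
In check: no.
Legal moves for Black: Ka5, Kc4, Ka4, Kc3, Kb3, Ka3, h5, e2, d1=Q, d1=R, d1=B, d1=N.
Black has 12 legal moves and is not in check → neither.

neither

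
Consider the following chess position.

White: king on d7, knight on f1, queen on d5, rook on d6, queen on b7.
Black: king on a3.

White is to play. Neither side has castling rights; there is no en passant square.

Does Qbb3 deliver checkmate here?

After Qbb3: black king on a3; in check: yes, from the white queen on b3.
King squares — a2: attacked by Qb3; b2: attacked by Qb3; b3: attacked by Qd5; a4: attacked by Qb3; b4: attacked by Qb3.
Black has no legal moves → checkmate.

yes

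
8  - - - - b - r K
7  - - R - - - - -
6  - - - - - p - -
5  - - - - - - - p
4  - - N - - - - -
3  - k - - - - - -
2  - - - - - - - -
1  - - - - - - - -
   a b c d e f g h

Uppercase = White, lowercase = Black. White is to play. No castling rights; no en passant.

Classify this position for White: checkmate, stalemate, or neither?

White to move; white king on h8.
In check: yes, from the black rook on g8.
King squares — g7: attacked by Rg8; h7: available; g8: available.
Legal moves for White: Kxg8, Kh7.
White is in check but has 2 legal moves → neither.

neither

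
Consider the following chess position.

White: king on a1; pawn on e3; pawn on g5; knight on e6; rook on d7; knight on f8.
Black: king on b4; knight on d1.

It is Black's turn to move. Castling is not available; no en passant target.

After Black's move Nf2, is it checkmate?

no

After Nf2: white king on a1; in check: no.
White is not in check, so this cannot be checkmate.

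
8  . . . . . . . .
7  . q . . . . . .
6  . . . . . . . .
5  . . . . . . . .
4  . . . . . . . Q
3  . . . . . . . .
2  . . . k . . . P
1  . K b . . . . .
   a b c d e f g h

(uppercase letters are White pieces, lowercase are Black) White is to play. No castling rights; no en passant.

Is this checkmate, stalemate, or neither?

White to move; white king on b1.
In check: yes, from the black queen on b7.
Legal moves for White: Ka2, Ka1, Qb4+.
White is in check but has 3 legal moves → neither.

neither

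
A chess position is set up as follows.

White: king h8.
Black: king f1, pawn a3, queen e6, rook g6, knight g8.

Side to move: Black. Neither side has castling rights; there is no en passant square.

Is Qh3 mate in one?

After Qh3: white king on h8; in check: yes, from the black queen on h3.
King squares — g7: attacked by Rg6; h7: attacked by Qh3; g8: attacked by Rg6.
White has no legal moves → checkmate.

yes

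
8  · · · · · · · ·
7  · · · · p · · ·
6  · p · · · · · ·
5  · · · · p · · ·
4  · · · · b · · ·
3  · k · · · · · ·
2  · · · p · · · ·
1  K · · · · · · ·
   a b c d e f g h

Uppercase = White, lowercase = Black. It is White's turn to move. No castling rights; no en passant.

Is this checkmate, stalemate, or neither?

White to move; white king on a1.
In check: no.
King squares — b1: attacked by Be4; a2: attacked by Kb3; b2: attacked by Kb3.
Legal moves for White: none.
Not in check and no legal moves → stalemate.

stalemate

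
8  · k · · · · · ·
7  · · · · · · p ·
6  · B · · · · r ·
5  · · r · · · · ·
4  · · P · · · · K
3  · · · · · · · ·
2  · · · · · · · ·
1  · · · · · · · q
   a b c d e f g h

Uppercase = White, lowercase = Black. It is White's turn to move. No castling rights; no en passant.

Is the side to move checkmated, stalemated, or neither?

checkmate

White to move; white king on h4.
In check: yes, from the black queen on h1.
King squares — g3: attacked by Rg6; h3: attacked by Qh1; g4: attacked by Rg6; g5: attacked by Rc5; h5: attacked by Qh1.
Legal moves for White: none.
In check with no legal moves → checkmate.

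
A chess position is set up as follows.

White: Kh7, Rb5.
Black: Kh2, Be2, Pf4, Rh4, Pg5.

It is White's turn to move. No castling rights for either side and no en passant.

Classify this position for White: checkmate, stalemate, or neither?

neither

White to move; white king on h7.
In check: yes, from the black rook on h4.
Legal moves for White: Kg8, Kg7, Kg6.
White is in check but has 3 legal moves → neither.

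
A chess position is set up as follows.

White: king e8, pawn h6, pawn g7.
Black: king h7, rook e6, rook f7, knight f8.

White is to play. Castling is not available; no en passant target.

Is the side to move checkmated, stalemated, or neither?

neither

White to move; white king on e8.
In check: yes, from the black rook on e6.
King squares — d7: attacked by Rf7; e7: attacked by Re6; f7: available; d8: available; f8: attacked by Rf7.
Legal moves for White: Kd8, Kxf7.
White is in check but has 2 legal moves → neither.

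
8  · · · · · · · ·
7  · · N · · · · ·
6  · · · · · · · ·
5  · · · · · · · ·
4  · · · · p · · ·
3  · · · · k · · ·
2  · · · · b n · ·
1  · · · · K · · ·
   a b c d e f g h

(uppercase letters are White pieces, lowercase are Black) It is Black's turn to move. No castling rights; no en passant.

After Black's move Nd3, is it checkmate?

yes

After Nd3: white king on e1; in check: yes, from the black knight on d3.
King squares — d1: attacked by Be2; f1: attacked by Be2; d2: attacked by Ke3; e2: attacked by Ke3; f2: attacked by Nd3.
White has no legal moves → checkmate.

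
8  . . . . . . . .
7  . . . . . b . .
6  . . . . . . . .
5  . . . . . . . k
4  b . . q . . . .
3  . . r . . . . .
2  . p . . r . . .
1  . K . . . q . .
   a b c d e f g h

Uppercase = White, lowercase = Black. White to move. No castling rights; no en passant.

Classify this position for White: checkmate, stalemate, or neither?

checkmate

White to move; white king on b1.
In check: yes, from the black queen on f1.
King squares — a1: attacked by Qf1; c1: attacked by Qf1; a2: attacked by Bf7; b2: attacked by Re2; c2: attacked by Re2.
Legal moves for White: none.
In check with no legal moves → checkmate.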